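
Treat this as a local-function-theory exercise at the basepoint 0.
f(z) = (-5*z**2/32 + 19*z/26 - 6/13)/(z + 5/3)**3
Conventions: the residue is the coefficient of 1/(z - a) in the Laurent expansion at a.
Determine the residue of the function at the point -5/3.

The residue is -5/32.

At the order-3 pole -5/3 set g(z) = (z - (-5/3))^3*f(z) = -5*z**2/32 + 19*z/26 - 6/13.
Order-3 pole: residue = g''(a)/2; g''(-5/3) = -5/16, so the residue is -5/32.


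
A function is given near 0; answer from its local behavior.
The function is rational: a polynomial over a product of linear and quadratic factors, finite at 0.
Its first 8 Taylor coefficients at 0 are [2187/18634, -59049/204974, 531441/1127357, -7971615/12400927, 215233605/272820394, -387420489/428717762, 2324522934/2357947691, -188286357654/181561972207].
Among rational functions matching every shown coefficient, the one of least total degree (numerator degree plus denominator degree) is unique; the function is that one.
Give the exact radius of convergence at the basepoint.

The radius of convergence is 11/9.

No rational of total degree below 3 reproduces all 8 coefficients; solving the [0/3] Pade equations on them gives f(w) = 3/(14*(w + 11/9)**3), whose expansion matches every shown term.
Denominator factor (w + 11/9)^3: pole of order 3 at -11/9, modulus 11/9.
The radius of convergence is the smallest modulus among the singular points: 11/9.


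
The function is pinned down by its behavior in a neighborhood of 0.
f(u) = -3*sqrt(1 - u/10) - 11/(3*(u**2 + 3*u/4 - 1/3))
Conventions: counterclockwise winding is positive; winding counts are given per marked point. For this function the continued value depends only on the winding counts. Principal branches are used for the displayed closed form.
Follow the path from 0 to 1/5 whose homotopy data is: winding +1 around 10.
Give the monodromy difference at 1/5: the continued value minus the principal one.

Continued minus principal equals (21/5)*sqrt(2).

The rational part is single-valued and drops out of the difference; each branch term changes only by its own monodromy.
(-3)*sqrt(1 - u/(10)): winding +1 is odd, the square root flips sign, contributing -2*(-3)*sqrt(1 - (1/5)/(10)) = -2*(-3)*sqrt(49/50) = (21/5)*sqrt(2).
Summing the contributions at u = 1/5 gives (21/5)*sqrt(2).


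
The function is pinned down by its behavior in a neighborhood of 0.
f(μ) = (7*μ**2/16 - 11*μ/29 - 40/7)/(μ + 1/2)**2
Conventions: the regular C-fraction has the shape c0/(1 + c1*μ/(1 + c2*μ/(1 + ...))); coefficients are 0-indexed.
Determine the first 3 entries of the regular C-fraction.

The regular C-fraction coefficients are [-160/7, 4563/1160, -10268143/10586160].

Taylor coefficients (expand at 0): a_0 = -160/7, a_1 = 18252/203, a_2 = -216371/812.
c0 = a_0 = -160/7. Peel one level at a time: if S = 1 + c*μ/S' with S'(0) = 1, then c is the μ-coefficient of S and S' = c*μ/(S - 1).
S_1 = c0/f = 1 + (4563/1160)*μ + (10268143/2691200)*μ^2 + ...; c1 = 4563/1160.
S_2 = c1*μ/(S_1 - 1) = 1 + (-10268143/10586160)*μ + ...; c2 = -10268143/10586160.


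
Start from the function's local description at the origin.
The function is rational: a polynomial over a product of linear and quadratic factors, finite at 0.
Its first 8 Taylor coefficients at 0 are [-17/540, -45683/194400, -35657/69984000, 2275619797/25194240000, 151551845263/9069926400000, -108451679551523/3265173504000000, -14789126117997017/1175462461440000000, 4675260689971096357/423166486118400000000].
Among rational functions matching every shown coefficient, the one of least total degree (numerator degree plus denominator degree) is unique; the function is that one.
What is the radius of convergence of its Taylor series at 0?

No rational of total degree below 4 reproduces all 8 coefficients; solving the [1/3] Pade equations on them gives f(v) = (-14*v/3 - 17/27)/((v + 8)*(v**2 - 4*v/9 + 5/2)), whose expansion matches every shown term.
Denominator factor (v**2 - 4*v/9 + 5/2): discriminant -794/81, complex-conjugate roots (2/9) + ((1/18)*sqrt(794))*i and (2/9) - ((1/18)*sqrt(794))*i; poles of order 1, moduli (1/2)*sqrt(10) and (1/2)*sqrt(10).
Denominator factor (v + 8): pole of order 1 at -8, modulus 8.
The radius of convergence is the smallest modulus among the singular points: (1/2)*sqrt(10).

The radius of convergence is (1/2)*sqrt(10).


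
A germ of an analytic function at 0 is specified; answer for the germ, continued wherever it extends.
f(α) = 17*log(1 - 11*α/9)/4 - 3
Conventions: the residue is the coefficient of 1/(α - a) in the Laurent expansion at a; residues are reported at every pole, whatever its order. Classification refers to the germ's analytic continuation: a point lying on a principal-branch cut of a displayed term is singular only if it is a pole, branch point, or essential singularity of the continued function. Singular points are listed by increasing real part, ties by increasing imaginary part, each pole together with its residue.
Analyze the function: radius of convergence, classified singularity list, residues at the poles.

Radius of convergence at 0: 9/11.
At 9/11: a logarithmic branch point.

Branch term (17/4)*log(1 - α/(9/11)): its argument vanishes at α = 9/11, a logarithmic branch point, modulus 9/11.
The radius of convergence is the smallest modulus among the singular points: 9/11.


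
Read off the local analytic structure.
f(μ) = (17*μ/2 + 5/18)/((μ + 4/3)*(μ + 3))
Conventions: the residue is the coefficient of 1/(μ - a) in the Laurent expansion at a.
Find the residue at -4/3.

At the order-1 pole -4/3 set g(μ) = (μ - (-4/3))*f(μ) = (17*μ/2 + 5/18)/(μ + 3).
Simple pole: residue = g(a) at a = -4/3, which is -199/30.

The residue is -199/30.


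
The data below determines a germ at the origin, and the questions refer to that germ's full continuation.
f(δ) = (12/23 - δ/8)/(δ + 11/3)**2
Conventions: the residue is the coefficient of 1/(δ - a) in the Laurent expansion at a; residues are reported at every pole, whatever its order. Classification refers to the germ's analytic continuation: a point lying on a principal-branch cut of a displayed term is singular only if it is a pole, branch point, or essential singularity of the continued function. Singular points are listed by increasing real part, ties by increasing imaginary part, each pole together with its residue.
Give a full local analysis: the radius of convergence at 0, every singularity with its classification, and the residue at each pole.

Radius of convergence at 0: 11/3.
At -11/3: a pole of order 2; residue -1/8.

Denominator factor (δ + 11/3)^2: pole of order 2 at -11/3, modulus 11/3.
The radius of convergence is the smallest modulus among the singular points: 11/3.
At the order-2 pole -11/3 set g(δ) = (δ - (-11/3))^2*f(δ) = 12/23 - δ/8.
Order-2 pole: residue = g'(a); g'(-11/3) = -1/8, so the residue is -1/8.


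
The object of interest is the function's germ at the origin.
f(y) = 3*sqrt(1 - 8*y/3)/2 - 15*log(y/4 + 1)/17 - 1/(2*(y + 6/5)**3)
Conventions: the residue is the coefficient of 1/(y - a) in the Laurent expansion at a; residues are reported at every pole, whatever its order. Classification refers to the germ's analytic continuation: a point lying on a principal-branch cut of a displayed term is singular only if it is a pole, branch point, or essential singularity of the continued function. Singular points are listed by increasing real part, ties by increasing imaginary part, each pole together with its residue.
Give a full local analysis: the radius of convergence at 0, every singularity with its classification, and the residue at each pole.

Denominator factor (y + 6/5)^3: pole of order 3 at -6/5, modulus 6/5.
Branch term (3/2)*sqrt(1 - y/(3/8)): its argument vanishes at y = 3/8, a square-root branch point, modulus 3/8.
Branch term (-15/17)*log(1 - y/(-4)): its argument vanishes at y = -4, a logarithmic branch point, modulus 4.
The radius of convergence is the smallest modulus among the singular points: 3/8.
The branch terms are analytic at -6/5 and contribute nothing to the residue; only the rational part matters.
At the order-3 pole -6/5 set g(y) = (y - (-6/5))^3*(rational part) = -1/2.
Order-3 pole: residue = g''(a)/2; g''(-6/5) = 0, so the residue is 0.
List the singular points by increasing real part (a conjugate pair: the negative imaginary part first).

Radius of convergence at 0: 3/8.
At -4: a logarithmic branch point.
At -6/5: a pole of order 3; residue 0.
At 3/8: an algebraic (square-root) branch point.


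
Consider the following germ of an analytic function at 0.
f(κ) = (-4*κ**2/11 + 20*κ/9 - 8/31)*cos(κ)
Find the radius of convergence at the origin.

The radius of convergence is infinite.

The factor cos(κ) is entire and contributes no finite singular point.
The polynomial part has no poles.
No finite singular points: the Taylor series at 0 converges everywhere.


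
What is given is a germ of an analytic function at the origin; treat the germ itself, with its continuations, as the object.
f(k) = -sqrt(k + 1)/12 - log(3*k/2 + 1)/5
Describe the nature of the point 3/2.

There is no denominator, hence no pole anywhere.
Branch term log(1 - k/(-2/3)): argument at 3/2 is 13/4, nonzero, so 3/2 is not its branch point (a point on a principal cut is still regular for the continued germ).
Branch term sqrt(1 - k/(-1)): argument at 3/2 is 5/2, nonzero, so 3/2 is not its branch point (a point on a principal cut is still regular for the continued germ).
So the germ continues analytically to 3/2.

The point is a regular point.


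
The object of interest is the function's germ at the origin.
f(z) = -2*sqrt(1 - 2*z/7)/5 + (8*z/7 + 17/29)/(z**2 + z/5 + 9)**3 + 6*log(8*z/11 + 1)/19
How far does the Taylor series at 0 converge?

The radius of convergence is 11/8.

Denominator factor (z**2 + z/5 + 9)^3: discriminant -899/25, complex-conjugate roots (-1/10) + ((1/10)*sqrt(899))*i and (-1/10) - ((1/10)*sqrt(899))*i; poles of order 3, moduli 3 and 3.
Branch term (6/19)*log(1 - z/(-11/8)): its argument vanishes at z = -11/8, a logarithmic branch point, modulus 11/8.
Branch term (-2/5)*sqrt(1 - z/(7/2)): its argument vanishes at z = 7/2, a square-root branch point, modulus 7/2.
The radius of convergence is the smallest modulus among the singular points: 11/8.


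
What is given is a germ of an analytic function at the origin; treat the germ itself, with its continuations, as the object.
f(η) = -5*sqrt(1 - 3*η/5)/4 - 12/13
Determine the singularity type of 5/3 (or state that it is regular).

The point is an algebraic (square-root) branch point.

The term (-5/4)*sqrt(1 - η/(5/3)) has argument 1 - 5/3/(5/3) = 0 at 5/3: a square-root (algebraic, two-sheeted) branch point; the remaining terms are analytic or single-valued there.


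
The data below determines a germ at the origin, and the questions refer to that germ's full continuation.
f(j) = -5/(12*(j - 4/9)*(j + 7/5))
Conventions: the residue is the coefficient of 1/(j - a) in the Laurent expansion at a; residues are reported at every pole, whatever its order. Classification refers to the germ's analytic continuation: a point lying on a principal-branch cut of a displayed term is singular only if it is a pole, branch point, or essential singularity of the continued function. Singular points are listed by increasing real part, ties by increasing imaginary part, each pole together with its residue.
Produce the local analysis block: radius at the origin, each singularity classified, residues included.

Radius of convergence at 0: 4/9.
At -7/5: a pole of order 1; residue 75/332.
At 4/9: a pole of order 1; residue -75/332.

Denominator factor (j - 4/9): pole of order 1 at 4/9, modulus 4/9.
Denominator factor (j + 7/5): pole of order 1 at -7/5, modulus 7/5.
The radius of convergence is the smallest modulus among the singular points: 4/9.
At the order-1 pole -7/5 set g(j) = (j - (-7/5))*f(j) = -5/(12*(j - 4/9)).
Simple pole: residue = g(a) at a = -7/5, which is 75/332.
At the order-1 pole 4/9 set g(j) = (j - (4/9))*f(j) = -5/(12*(j + 7/5)).
Simple pole: residue = g(a) at a = 4/9, which is -75/332.
List the singular points by increasing real part (a conjugate pair: the negative imaginary part first).


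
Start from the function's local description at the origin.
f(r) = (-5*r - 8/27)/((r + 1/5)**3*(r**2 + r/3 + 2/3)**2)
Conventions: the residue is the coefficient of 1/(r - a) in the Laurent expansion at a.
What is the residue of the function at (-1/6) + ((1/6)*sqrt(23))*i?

The residue is (41703125/10616832) - ((12853521625/5616304128)*sqrt(23))*i.


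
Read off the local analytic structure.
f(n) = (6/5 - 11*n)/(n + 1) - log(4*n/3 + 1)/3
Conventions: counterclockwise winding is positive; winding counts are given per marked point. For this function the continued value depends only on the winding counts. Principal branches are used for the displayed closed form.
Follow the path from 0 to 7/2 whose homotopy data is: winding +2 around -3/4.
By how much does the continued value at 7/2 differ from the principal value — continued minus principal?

The rational part is single-valued and drops out of the difference; each branch term changes only by its own monodromy.
(-1/3)*log(1 - n/(-3/4)): each positive loop around -3/4 adds 2*pi*i to the log, so winding +2 contributes (-1/3)*(2)*2*pi*i = -(4/3)*pi*i.
Summing the contributions at n = 7/2 gives -(4/3)*pi*i.

Continued minus principal equals -(4/3)*pi*i.


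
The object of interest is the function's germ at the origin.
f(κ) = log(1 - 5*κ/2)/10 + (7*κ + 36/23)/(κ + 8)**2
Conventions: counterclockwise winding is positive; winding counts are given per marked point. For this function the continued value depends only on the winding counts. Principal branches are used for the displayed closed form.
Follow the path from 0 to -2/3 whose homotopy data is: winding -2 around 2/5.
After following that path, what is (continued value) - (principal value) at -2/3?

The rational part is single-valued and drops out of the difference; each branch term changes only by its own monodromy.
(1/10)*log(1 - κ/(2/5)): each positive loop around 2/5 adds 2*pi*i to the log, so winding -2 contributes (1/10)*(-2)*2*pi*i = -(2/5)*pi*i.
Summing the contributions at κ = -2/3 gives -(2/5)*pi*i.

Continued minus principal equals -(2/5)*pi*i.


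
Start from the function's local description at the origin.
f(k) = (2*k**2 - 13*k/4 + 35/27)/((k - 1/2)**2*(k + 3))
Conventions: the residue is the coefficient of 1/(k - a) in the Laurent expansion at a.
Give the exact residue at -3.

The residue is 3137/1323.

At the order-1 pole -3 set g(k) = (k - (-3))*f(k) = (2*k**2 - 13*k/4 + 35/27)/(k - 1/2)**2.
Simple pole: residue = g(a) at a = -3, which is 3137/1323.


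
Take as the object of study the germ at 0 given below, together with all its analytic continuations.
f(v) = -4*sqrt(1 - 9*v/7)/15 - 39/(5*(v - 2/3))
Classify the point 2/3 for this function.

The denominator factor v - 2/3 vanishes at 2/3 and appears to the power 1; the numerator there equals -39/5, nonzero, and no other factor vanishes.
The branch terms are analytic at this point.
Hence a pole whose order is the multiplicity, 1.

The point is a pole of order 1.


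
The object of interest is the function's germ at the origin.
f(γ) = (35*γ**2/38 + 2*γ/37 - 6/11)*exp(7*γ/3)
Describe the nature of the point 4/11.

The point is a regular point.

There is no denominator, hence no pole anywhere.
The factor exp(7*γ/3) is entire.
So the germ continues analytically to 4/11.


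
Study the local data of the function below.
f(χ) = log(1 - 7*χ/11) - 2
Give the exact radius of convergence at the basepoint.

The radius of convergence is 11/7.

Branch term (1)*log(1 - χ/(11/7)): its argument vanishes at χ = 11/7, a logarithmic branch point, modulus 11/7.
The radius of convergence is the smallest modulus among the singular points: 11/7.


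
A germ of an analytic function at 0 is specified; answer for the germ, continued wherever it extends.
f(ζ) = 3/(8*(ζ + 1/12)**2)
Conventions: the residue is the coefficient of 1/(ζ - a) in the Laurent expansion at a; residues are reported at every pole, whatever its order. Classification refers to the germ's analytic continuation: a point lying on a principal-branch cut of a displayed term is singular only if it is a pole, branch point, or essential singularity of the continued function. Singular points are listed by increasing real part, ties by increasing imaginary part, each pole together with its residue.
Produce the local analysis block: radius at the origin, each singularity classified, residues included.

Radius of convergence at 0: 1/12.
At -1/12: a pole of order 2; residue 0.

Denominator factor (ζ + 1/12)^2: pole of order 2 at -1/12, modulus 1/12.
The radius of convergence is the smallest modulus among the singular points: 1/12.
At the order-2 pole -1/12 set g(ζ) = (ζ - (-1/12))^2*f(ζ) = 3/8.
Order-2 pole: residue = g'(a); g'(-1/12) = 0, so the residue is 0.


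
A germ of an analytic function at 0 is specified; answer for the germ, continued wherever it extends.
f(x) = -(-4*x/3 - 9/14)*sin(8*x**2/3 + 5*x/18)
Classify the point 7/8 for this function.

The point is a regular point.

There is no denominator, hence no pole anywhere.
The factor -sin(8*x**2/3 + 5*x/18) is entire.
So the germ continues analytically to 7/8.


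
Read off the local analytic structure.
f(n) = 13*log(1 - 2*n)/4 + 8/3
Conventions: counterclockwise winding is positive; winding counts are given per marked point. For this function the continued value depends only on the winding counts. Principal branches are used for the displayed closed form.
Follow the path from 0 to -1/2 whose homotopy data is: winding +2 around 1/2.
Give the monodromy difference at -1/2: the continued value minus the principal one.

The rational part is single-valued and drops out of the difference; each branch term changes only by its own monodromy.
(13/4)*log(1 - n/(1/2)): each positive loop around 1/2 adds 2*pi*i to the log, so winding +2 contributes (13/4)*(2)*2*pi*i = (13)*pi*i.
Summing the contributions at n = -1/2 gives (13)*pi*i.

Continued minus principal equals (13)*pi*i.


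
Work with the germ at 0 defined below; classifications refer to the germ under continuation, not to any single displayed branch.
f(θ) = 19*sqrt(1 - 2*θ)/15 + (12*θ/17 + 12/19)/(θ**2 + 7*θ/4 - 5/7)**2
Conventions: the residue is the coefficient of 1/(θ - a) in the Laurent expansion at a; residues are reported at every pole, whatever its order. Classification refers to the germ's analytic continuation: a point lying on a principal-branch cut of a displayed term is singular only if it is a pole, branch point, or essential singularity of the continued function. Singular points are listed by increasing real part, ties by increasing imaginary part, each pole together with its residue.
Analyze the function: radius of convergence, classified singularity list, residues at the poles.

Denominator factor (θ**2 + 7*θ/4 - 5/7)^2: discriminant 663/112, real irrational roots -7/8 + (1/56)*sqrt(4641) and -7/8 - (1/56)*sqrt(4641); poles of order 2, moduli -7/8 + (1/56)*sqrt(4641) and 7/8 + (1/56)*sqrt(4641).
Branch term (19/15)*sqrt(1 - θ/(1/2)): its argument vanishes at θ = 1/2, a square-root branch point, modulus 1/2.
The radius of convergence is the smallest modulus among the singular points: -7/8 + (1/56)*sqrt(4641).
The branch term is analytic at -7/8 - (1/56)*sqrt(4641) and contributes nothing to the residue; only the rational part matters.
The factor θ**2 + 7*θ/4 - 5/7 splits as (θ - a)(θ - a') with a = -7/8 - (1/56)*sqrt(4641), a' = -7/8 + (1/56)*sqrt(4641). At the order-2 pole a set g(θ) = (θ - a)^2*(rational part) = [12*θ/17 + 12/19] / (θ - a')^2.
Order-2 pole: residue = g'(a); g'(-7/8 - (1/56)*sqrt(4641)) = (448/15775643)*sqrt(4641), so the residue is (448/15775643)*sqrt(4641).
The branch term is analytic at -7/8 + (1/56)*sqrt(4641) and contributes nothing to the residue; only the rational part matters.
The factor θ**2 + 7*θ/4 - 5/7 splits as (θ - a)(θ - a') with a = -7/8 + (1/56)*sqrt(4641), a' = -7/8 - (1/56)*sqrt(4641). At the order-2 pole a set g(θ) = (θ - a)^2*(rational part) = [12*θ/17 + 12/19] / (θ - a')^2.
Order-2 pole: residue = g'(a); g'(-7/8 + (1/56)*sqrt(4641)) = -(448/15775643)*sqrt(4641), so the residue is -(448/15775643)*sqrt(4641).
List the singular points by increasing real part (a conjugate pair: the negative imaginary part first).

Radius of convergence at 0: -7/8 + (1/56)*sqrt(4641).
At -7/8 - (1/56)*sqrt(4641): a pole of order 2; residue (448/15775643)*sqrt(4641).
At -7/8 + (1/56)*sqrt(4641): a pole of order 2; residue -(448/15775643)*sqrt(4641).
At 1/2: an algebraic (square-root) branch point.


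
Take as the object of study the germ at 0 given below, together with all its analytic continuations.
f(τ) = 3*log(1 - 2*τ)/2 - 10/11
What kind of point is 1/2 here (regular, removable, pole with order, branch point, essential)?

The term (3/2)*log(1 - τ/(1/2)) has argument 1 - 1/2/(1/2) = 0 at 1/2: a logarithmic (infinitely-sheeted) branch point; the remaining terms are analytic or single-valued there.

The point is a logarithmic branch point.


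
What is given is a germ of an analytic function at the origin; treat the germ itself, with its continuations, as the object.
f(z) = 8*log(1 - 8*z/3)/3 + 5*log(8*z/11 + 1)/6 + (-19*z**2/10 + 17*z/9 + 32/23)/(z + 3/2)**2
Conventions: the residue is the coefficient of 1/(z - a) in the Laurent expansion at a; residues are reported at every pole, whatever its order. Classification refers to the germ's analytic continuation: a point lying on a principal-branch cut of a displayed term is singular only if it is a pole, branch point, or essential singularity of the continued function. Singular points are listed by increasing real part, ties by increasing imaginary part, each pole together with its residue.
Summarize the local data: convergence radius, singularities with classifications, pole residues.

Radius of convergence at 0: 3/8.
At -3/2: a pole of order 2; residue 683/90.
At -11/8: a logarithmic branch point.
At 3/8: a logarithmic branch point.

Denominator factor (z + 3/2)^2: pole of order 2 at -3/2, modulus 3/2.
Branch term (8/3)*log(1 - z/(3/8)): its argument vanishes at z = 3/8, a logarithmic branch point, modulus 3/8.
Branch term (5/6)*log(1 - z/(-11/8)): its argument vanishes at z = -11/8, a logarithmic branch point, modulus 11/8.
The radius of convergence is the smallest modulus among the singular points: 3/8.
The branch terms are analytic at -3/2 and contribute nothing to the residue; only the rational part matters.
At the order-2 pole -3/2 set g(z) = (z - (-3/2))^2*(rational part) = -19*z**2/10 + 17*z/9 + 32/23.
Order-2 pole: residue = g'(a); g'(-3/2) = 683/90, so the residue is 683/90.
List the singular points by increasing real part (a conjugate pair: the negative imaginary part first).


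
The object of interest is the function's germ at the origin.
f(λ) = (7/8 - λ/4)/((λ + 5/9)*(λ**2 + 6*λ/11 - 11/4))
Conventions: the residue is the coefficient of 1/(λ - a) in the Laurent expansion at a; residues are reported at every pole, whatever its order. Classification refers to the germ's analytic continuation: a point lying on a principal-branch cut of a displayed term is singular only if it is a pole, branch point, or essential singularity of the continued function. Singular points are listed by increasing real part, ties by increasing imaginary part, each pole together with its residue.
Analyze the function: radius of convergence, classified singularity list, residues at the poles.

Radius of convergence at 0: 5/9.
At -3/11 - (1/22)*sqrt(1367): a pole of order 1; residue 7227/39124 + (152559/53482508)*sqrt(1367).
At -5/9: a pole of order 1; residue -7227/19562.
At -3/11 + (1/22)*sqrt(1367): a pole of order 1; residue 7227/39124 - (152559/53482508)*sqrt(1367).


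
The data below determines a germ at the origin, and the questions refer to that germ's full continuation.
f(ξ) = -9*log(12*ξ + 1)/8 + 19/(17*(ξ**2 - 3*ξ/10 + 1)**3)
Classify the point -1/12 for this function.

The term (-9/8)*log(1 - ξ/(-1/12)) has argument 1 - -1/12/(-1/12) = 0 at -1/12: a logarithmic (infinitely-sheeted) branch point; the remaining terms are analytic or single-valued there.

The point is a logarithmic branch point.


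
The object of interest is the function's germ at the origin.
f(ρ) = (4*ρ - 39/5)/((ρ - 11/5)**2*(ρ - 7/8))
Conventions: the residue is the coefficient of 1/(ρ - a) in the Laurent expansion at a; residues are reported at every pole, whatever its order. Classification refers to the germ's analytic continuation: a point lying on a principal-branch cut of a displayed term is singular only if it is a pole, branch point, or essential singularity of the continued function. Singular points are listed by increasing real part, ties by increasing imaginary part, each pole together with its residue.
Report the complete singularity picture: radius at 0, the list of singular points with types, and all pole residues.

Denominator factor (ρ - 7/8): pole of order 1 at 7/8, modulus 7/8.
Denominator factor (ρ - 11/5)^2: pole of order 2 at 11/5, modulus 11/5.
The radius of convergence is the smallest modulus among the singular points: 7/8.
At the order-1 pole 7/8 set g(ρ) = (ρ - (7/8))*f(ρ) = (4*ρ - 39/5)/(ρ - 11/5)**2.
Simple pole: residue = g(a) at a = 7/8, which is -6880/2809.
At the order-2 pole 11/5 set g(ρ) = (ρ - (11/5))^2*f(ρ) = (4*ρ - 39/5)/(ρ - 7/8).
Order-2 pole: residue = g'(a); g'(11/5) = 6880/2809, so the residue is 6880/2809.
List the singular points by increasing real part (a conjugate pair: the negative imaginary part first).

Radius of convergence at 0: 7/8.
At 7/8: a pole of order 1; residue -6880/2809.
At 11/5: a pole of order 2; residue 6880/2809.


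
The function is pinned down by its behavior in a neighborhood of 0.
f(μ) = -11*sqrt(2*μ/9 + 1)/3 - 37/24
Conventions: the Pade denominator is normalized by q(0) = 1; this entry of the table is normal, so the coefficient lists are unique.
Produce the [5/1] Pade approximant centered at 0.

The Pade approximant has numerator coefficients [-125/24, -551/432, -11/243, 11/8748, -11/157464, 11/2834352]; denominator coefficients [1, 1/6].

Taylor coefficients needed (expand at 0): a_0 = -125/24, a_1 = -11/27, a_2 = 11/486, a_3 = -11/4374, a_4 = 55/157464, a_5 = -77/1417176, a_6 = 77/8503056.
Write the denominator as Q(μ) = 1 + q1*μ. Requiring Q*f - P = O(μ^7) with deg P <= 5 kills the coefficients of μ^6..μ^6 in Q*f:
  μ^6: a_6 + q1*a_5 = 0, i.e. 77/8503056 + (-77/1417176)*q1 = 0.
Solving this linear system: q1 = 1/6.
The numerator is Q*f truncated at degree 5: P0 = a_0 = -125/24; P1 = a_1 + q1*a_0 = -551/432; P2 = a_2 + q1*a_1 = -11/243; P3 = a_3 + q1*a_2 = 11/8748; P4 = a_4 + q1*a_3 = -11/157464; P5 = a_5 + q1*a_4 = 11/2834352.


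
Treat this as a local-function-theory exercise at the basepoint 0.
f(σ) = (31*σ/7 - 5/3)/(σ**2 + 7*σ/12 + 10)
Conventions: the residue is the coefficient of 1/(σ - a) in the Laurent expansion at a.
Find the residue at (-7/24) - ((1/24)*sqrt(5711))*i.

The residue is (31/14) - ((71/11422)*sqrt(5711))*i.

The factor σ**2 + 7*σ/12 + 10 splits as (σ - a)(σ - a') with a = (-7/24) - ((1/24)*sqrt(5711))*i, a' = (-7/24) + ((1/24)*sqrt(5711))*i. At the order-1 pole a set g(σ) = (σ - a)*f(σ) = [31*σ/7 - 5/3] / (σ - a').
Simple pole: residue = g(a) at a = (-7/24) - ((1/24)*sqrt(5711))*i, which is (31/14) - ((71/11422)*sqrt(5711))*i.


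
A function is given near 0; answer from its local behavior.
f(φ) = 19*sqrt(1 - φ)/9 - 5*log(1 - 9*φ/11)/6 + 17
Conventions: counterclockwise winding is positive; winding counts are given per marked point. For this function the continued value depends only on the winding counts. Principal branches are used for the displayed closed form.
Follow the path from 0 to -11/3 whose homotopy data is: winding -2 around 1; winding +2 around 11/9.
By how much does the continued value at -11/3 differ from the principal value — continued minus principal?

The rational part is single-valued and drops out of the difference; each branch term changes only by its own monodromy.
(19/9)*sqrt(1 - φ/(1)): winding -2 is even, the square root returns to the same sheet, contribution 0.
(-5/6)*log(1 - φ/(11/9)): each positive loop around 11/9 adds 2*pi*i to the log, so winding +2 contributes (-5/6)*(2)*2*pi*i = -(10/3)*pi*i.
Summing the contributions at φ = -11/3 gives -(10/3)*pi*i.

Continued minus principal equals -(10/3)*pi*i.


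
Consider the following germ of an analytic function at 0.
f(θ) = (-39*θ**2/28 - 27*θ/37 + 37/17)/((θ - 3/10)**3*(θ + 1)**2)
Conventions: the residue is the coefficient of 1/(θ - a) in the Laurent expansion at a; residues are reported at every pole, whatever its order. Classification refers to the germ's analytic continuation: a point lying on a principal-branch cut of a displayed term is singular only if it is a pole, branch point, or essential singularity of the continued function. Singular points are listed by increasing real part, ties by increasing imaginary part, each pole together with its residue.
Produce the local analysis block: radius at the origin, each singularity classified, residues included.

Radius of convergence at 0: 3/10.
At -1: a pole of order 2; residue -317580000/125754083.
At 3/10: a pole of order 3; residue 317580000/125754083.

Denominator factor (θ + 1)^2: pole of order 2 at -1, modulus 1.
Denominator factor (θ - 3/10)^3: pole of order 3 at 3/10, modulus 3/10.
The radius of convergence is the smallest modulus among the singular points: 3/10.
At the order-2 pole -1 set g(θ) = (θ - (-1))^2*f(θ) = (-39*θ**2/28 - 27*θ/37 + 37/17)/(θ - 3/10)**3.
Order-2 pole: residue = g'(a); g'(-1) = -317580000/125754083, so the residue is -317580000/125754083.
At the order-3 pole 3/10 set g(θ) = (θ - (3/10))^3*f(θ) = (-39*θ**2/28 - 27*θ/37 + 37/17)/(θ + 1)**2.
Order-3 pole: residue = g''(a)/2; g''(3/10) = 635160000/125754083, so the residue is 317580000/125754083.
List the singular points by increasing real part (a conjugate pair: the negative imaginary part first).


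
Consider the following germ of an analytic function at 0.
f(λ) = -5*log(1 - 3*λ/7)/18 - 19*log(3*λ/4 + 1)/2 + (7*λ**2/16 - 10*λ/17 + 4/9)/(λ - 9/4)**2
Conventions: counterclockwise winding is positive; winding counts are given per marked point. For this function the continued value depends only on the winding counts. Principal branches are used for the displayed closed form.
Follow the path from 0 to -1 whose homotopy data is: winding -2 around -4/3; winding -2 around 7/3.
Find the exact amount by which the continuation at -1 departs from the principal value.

Continued minus principal equals (352/9)*pi*i.

The rational part is single-valued and drops out of the difference; each branch term changes only by its own monodromy.
(-5/18)*log(1 - λ/(7/3)): each positive loop around 7/3 adds 2*pi*i to the log, so winding -2 contributes (-5/18)*(-2)*2*pi*i = (10/9)*pi*i.
(-19/2)*log(1 - λ/(-4/3)): each positive loop around -4/3 adds 2*pi*i to the log, so winding -2 contributes (-19/2)*(-2)*2*pi*i = (38)*pi*i.
Summing the contributions at λ = -1 gives (352/9)*pi*i.


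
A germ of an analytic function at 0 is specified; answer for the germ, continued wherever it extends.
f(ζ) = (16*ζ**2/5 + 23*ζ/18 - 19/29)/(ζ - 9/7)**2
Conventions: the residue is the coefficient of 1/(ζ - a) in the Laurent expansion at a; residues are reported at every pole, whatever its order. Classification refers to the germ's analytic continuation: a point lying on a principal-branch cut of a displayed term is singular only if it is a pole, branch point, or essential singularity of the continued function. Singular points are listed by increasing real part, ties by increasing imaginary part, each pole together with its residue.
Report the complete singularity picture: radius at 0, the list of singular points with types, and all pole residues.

Radius of convergence at 0: 9/7.
At 9/7: a pole of order 2; residue 5989/630.

Denominator factor (ζ - 9/7)^2: pole of order 2 at 9/7, modulus 9/7.
The radius of convergence is the smallest modulus among the singular points: 9/7.
At the order-2 pole 9/7 set g(ζ) = (ζ - (9/7))^2*f(ζ) = 16*ζ**2/5 + 23*ζ/18 - 19/29.
Order-2 pole: residue = g'(a); g'(9/7) = 5989/630, so the residue is 5989/630.


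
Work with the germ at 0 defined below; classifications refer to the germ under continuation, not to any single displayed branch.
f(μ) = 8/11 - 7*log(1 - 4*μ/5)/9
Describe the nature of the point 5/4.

The term (-7/9)*log(1 - μ/(5/4)) has argument 1 - 5/4/(5/4) = 0 at 5/4: a logarithmic (infinitely-sheeted) branch point; the remaining terms are analytic or single-valued there.

The point is a logarithmic branch point.


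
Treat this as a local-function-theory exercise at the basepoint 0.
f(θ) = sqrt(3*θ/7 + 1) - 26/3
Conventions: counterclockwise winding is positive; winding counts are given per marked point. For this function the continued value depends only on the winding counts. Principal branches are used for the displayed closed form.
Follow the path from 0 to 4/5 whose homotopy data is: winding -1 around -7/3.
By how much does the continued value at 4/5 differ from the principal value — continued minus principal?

The rational part is single-valued and drops out of the difference; each branch term changes only by its own monodromy.
(1)*sqrt(1 - θ/(-7/3)): winding -1 is odd, the square root flips sign, contributing -2*(1)*sqrt(1 - (4/5)/(-7/3)) = -2*(1)*sqrt(47/35) = -(2/35)*sqrt(1645).
Summing the contributions at θ = 4/5 gives -(2/35)*sqrt(1645).

Continued minus principal equals -(2/35)*sqrt(1645).


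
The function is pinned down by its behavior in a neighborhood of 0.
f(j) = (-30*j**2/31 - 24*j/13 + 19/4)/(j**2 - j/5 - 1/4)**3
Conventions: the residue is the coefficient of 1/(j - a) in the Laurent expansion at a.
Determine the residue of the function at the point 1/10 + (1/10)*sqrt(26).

The residue is (70115625/14166256)*sqrt(26).

The factor j**2 - j/5 - 1/4 splits as (j - a)(j - a') with a = 1/10 + (1/10)*sqrt(26), a' = 1/10 - (1/10)*sqrt(26). At the order-3 pole a set g(j) = (j - a)^3*f(j) = [-30*j**2/31 - 24*j/13 + 19/4] / (j - a')^3.
Order-3 pole: residue = g''(a)/2; g''(1/10 + (1/10)*sqrt(26)) = (70115625/7083128)*sqrt(26), so the residue is (70115625/14166256)*sqrt(26).


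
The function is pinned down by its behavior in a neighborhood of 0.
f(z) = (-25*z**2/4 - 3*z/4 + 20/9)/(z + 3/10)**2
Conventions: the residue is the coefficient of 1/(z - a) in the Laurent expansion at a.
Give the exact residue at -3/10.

At the order-2 pole -3/10 set g(z) = (z - (-3/10))^2*f(z) = -25*z**2/4 - 3*z/4 + 20/9.
Order-2 pole: residue = g'(a); g'(-3/10) = 3, so the residue is 3.

The residue is 3.


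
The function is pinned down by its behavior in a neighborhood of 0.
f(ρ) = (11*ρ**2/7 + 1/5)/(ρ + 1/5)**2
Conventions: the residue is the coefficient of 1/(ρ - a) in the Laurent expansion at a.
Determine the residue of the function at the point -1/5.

The residue is -22/35.

At the order-2 pole -1/5 set g(ρ) = (ρ - (-1/5))^2*f(ρ) = 11*ρ**2/7 + 1/5.
Order-2 pole: residue = g'(a); g'(-1/5) = -22/35, so the residue is -22/35.


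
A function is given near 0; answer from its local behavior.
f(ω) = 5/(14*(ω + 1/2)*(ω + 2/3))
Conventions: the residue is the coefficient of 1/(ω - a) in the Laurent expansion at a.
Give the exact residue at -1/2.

The residue is 15/7.

At the order-1 pole -1/2 set g(ω) = (ω - (-1/2))*f(ω) = 5/(14*(ω + 2/3)).
Simple pole: residue = g(a) at a = -1/2, which is 15/7.


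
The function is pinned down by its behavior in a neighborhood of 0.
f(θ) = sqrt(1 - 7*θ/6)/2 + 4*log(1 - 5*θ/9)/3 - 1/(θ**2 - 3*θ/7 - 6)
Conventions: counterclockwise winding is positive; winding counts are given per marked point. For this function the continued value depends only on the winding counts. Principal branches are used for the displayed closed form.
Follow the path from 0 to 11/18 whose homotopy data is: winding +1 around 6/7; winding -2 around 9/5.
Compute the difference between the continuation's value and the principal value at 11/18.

The rational part is single-valued and drops out of the difference; each branch term changes only by its own monodromy.
(1/2)*sqrt(1 - θ/(6/7)): winding +1 is odd, the square root flips sign, contributing -2*(1/2)*sqrt(1 - (11/18)/(6/7)) = -2*(1/2)*sqrt(31/108) = -(1/18)*sqrt(93).
(4/3)*log(1 - θ/(9/5)): each positive loop around 9/5 adds 2*pi*i to the log, so winding -2 contributes (4/3)*(-2)*2*pi*i = -(16/3)*pi*i.
Summing the contributions at θ = 11/18 gives (-(1/18)*sqrt(93)) - ((16/3)*pi)*i.

Continued minus principal equals (-(1/18)*sqrt(93)) - ((16/3)*pi)*i.


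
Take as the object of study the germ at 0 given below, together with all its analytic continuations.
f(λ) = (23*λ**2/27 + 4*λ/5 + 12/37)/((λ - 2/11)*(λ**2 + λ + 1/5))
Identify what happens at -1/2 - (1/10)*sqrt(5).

The denominator factor λ**2 + λ + 1/5 vanishes at -1/2 - (1/10)*sqrt(5) and appears to the power 1; the numerator there equals 599/3330 + (7/1350)*sqrt(5), nonzero, and no other factor vanishes.
Hence a pole whose order is the multiplicity, 1.

The point is a pole of order 1.


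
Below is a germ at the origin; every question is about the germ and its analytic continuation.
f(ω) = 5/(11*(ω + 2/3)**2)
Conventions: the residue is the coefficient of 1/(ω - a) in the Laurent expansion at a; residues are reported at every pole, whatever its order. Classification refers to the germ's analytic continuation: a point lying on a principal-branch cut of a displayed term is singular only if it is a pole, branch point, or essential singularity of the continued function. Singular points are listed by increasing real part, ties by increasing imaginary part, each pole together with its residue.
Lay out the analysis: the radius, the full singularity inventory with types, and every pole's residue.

Radius of convergence at 0: 2/3.
At -2/3: a pole of order 2; residue 0.

Denominator factor (ω + 2/3)^2: pole of order 2 at -2/3, modulus 2/3.
The radius of convergence is the smallest modulus among the singular points: 2/3.
At the order-2 pole -2/3 set g(ω) = (ω - (-2/3))^2*f(ω) = 5/11.
Order-2 pole: residue = g'(a); g'(-2/3) = 0, so the residue is 0.


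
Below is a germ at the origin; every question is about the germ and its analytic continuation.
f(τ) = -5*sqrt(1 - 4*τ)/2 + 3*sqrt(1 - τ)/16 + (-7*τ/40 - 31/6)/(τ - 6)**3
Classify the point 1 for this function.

The point is an algebraic (square-root) branch point.

The term (3/16)*sqrt(1 - τ/(1)) has argument 1 - 1/(1) = 0 at 1: a square-root (algebraic, two-sheeted) branch point; the remaining terms are analytic or single-valued there.


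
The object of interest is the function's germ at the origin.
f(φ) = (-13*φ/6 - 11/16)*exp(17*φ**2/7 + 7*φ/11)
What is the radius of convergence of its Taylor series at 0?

The radius of convergence is infinite.

The factor exp(17*φ**2/7 + 7*φ/11) is entire and contributes no finite singular point.
The polynomial part has no poles.
No finite singular points: the Taylor series at 0 converges everywhere.


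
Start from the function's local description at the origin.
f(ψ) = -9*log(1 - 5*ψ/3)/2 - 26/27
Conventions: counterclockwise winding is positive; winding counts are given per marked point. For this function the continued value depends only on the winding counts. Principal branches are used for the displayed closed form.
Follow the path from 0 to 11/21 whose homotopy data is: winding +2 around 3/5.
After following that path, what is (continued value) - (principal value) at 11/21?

The rational part is single-valued and drops out of the difference; each branch term changes only by its own monodromy.
(-9/2)*log(1 - ψ/(3/5)): each positive loop around 3/5 adds 2*pi*i to the log, so winding +2 contributes (-9/2)*(2)*2*pi*i = -(18)*pi*i.
Summing the contributions at ψ = 11/21 gives -(18)*pi*i.

Continued minus principal equals -(18)*pi*i.


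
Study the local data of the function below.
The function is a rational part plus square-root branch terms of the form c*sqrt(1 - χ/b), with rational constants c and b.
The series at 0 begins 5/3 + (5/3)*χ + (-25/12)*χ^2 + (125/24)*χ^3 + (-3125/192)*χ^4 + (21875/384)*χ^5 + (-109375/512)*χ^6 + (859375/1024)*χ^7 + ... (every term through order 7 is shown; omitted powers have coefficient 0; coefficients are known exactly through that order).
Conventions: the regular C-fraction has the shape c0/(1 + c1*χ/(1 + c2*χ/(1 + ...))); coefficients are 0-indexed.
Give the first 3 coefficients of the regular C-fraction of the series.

Taylor coefficients (read off): a_0 = 5/3, a_1 = 5/3, a_2 = -25/12.
c0 = a_0 = 5/3. Peel one level at a time: if S = 1 + c*χ/S' with S'(0) = 1, then c is the χ-coefficient of S and S' = c*χ/(S - 1).
S_1 = c0/f = 1 + (-1)*χ + (9/4)*χ^2 + ...; c1 = -1.
S_2 = c1*χ/(S_1 - 1) = 1 + (9/4)*χ + ...; c2 = 9/4.

The regular C-fraction coefficients are [5/3, -1, 9/4].
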